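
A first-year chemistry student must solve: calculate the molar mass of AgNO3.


M(AgNO3) = 1×107.87 + 1×14.01 + 3×16.0
= 107.87 + 14.01 + 48.0
= 169.88 g/mol

169.88 g/mol


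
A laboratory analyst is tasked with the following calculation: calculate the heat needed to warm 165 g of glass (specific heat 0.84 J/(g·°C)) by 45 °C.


q = mcΔT = 165 × 0.84 × 45
= 6237.00 J

6237.00 J


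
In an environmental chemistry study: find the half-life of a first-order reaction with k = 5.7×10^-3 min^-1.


t½ = ln2/k = 0.693147/(5.7×10^-3 min^-1)
= 121.6 min

121.6 min


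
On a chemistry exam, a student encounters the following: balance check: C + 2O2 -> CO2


Equation: C + 2O2 -> CO2
Check atoms: C: 1=1, O: 4≠2
Not balanced

No, not balanced


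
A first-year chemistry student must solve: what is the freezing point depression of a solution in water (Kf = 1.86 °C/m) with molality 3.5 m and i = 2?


ΔTf = Kf × m × i
= 1.86 × 3.5 × 2
= 13.02 °C

13.02 °C


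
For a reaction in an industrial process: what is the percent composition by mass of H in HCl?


M(HCl) = 1×1.008 + 1×35.45 = 36.458 g/mol
Mass of H = 1 × 1.008 = 1.008 g/mol
% H = 1.008/36.458 × 100 = 2.76%

2.76%


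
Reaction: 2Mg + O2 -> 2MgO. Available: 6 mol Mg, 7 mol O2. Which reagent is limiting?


Mole ratio available / coefficient:
  Mg: 6/2 = 3.000
  O2: 7/1 = 7.000
Smaller ratio is limiting.

Mg


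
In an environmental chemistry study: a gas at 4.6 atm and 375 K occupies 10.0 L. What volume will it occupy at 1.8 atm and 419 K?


P1V1/T1 = P2V2/T2
V2 = P1V1T2/(T1P2)
= 4.6×10.0×419/(375×1.8)
= 28.554 L

28.554 L


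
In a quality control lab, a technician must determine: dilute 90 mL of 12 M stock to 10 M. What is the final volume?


C1V1 = C2V2
12 × 90 = 10 × V2
V2 = 1080/10 = 108.0 mL

108.0 mL


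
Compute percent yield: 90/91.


% yield = actual/theoretical × 100
= 90/91 × 100
= 98.9%

98.9%


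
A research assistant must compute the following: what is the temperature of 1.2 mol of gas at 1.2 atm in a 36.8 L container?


PV = nRT  (R = 0.08206 L·atm/(mol·K))
T = PV/(nR) = 1.2×36.8/(1.2×0.08206)
= 44.16/0.098472
= 448.45 K

448.45 K


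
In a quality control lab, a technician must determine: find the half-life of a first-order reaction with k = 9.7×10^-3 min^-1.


t½ = ln2/k = 0.693147/(9.7×10^-3 min^-1)
= 71.46 min

71.46 min


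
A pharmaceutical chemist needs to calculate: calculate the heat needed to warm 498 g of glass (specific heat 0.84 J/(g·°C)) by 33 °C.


q = mcΔT = 498 × 0.84 × 33
= 13804.56 J

13804.56 J


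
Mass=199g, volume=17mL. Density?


ρ = mass/volume
= 199/17
= 11.706 g/mL

11.706 g/mL


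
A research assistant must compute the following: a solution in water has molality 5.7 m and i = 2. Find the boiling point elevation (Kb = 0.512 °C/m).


ΔTb = Kb × m × i
= 0.512 × 5.7 × 2
= 5.8368 °C

5.8368 °C


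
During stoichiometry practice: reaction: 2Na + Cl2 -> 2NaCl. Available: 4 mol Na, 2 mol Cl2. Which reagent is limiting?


Mole ratio available / coefficient:
  Na: 4/2 = 2.000
  Cl2: 2/1 = 2.000
Smaller ratio is limiting.

neither (stoichiometric); Na and Cl2 are fully consumed


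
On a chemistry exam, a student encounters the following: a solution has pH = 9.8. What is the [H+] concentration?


[H+] = 10^(-pH) = 10^(-9.8)
= 1.58×10^-10 M

1.58×10^-10 M


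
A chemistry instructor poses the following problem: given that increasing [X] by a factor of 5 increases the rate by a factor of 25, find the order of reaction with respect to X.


rate ∝ [X]^n
5^n = 25 → n = 2
Order in X: 2

2


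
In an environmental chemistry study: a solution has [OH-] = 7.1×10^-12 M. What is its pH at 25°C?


pOH = -log10([OH-]) = -log10(7.1×10^-12)
= 12 - log10(7.1) = 11.15
pH = 14 - pOH = 14 - 11.15 = 2.85

2.85


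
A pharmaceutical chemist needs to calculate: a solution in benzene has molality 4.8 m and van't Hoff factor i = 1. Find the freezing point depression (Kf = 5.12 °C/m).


ΔTf = Kf × m × i
= 5.12 × 4.8 × 1
= 24.576 °C

24.576 °C


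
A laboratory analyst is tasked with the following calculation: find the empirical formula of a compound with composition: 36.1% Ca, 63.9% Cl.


Assume 100 g sample. Moles of each element:
  Ca: 36.1/40.08 = 0.901 mol
  Cl: 63.9/35.45 = 1.803 mol
Divide by smallest (0.901):
  Ca: 0.901/0.901 = 1.0
  Cl: 1.803/0.901 = 2.0
Empirical formula: CaCl2

CaCl2


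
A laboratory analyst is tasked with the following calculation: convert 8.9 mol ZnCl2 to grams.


M(ZnCl2) = 136.28 g/mol
mass = n × M = 8.9 × 136.28 = 1212.89 g

1212.89 g


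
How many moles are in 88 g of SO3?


M(SO3) = 80.07 g/mol
n = mass/M = 88/80.07 = 1.099 mol

1.099 mol


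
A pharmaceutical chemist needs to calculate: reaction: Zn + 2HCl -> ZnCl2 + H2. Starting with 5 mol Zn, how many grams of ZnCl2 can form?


Mole ratio ZnCl2:Zn = 1:1
n(ZnCl2) = 5 × 1/1 = 5.000 mol
mass = 5.000 × 136.28 = 681.4 g

681.4 g


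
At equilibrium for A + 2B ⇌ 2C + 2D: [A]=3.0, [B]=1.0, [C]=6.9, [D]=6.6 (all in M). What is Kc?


Kc = [C]^2[D]^2/([A][B]^2)
= (6.9^2 × 6.6^2)/(3.0^1 × 1.0^2)
= 2073.8916/3
= 691.3

691.3


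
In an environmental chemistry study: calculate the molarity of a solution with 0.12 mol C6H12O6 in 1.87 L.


M = n/V = 0.12/1.87 = 0.064 mol/L

0.064 M


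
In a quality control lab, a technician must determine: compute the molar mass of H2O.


M(H2O) = 2×1.008 + 1×16.0
= 2.02 + 16.0
= 18.02 g/mol

18.02 g/mol


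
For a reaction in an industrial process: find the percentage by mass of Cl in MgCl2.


M(MgCl2) = 1×24.31 + 2×35.45 = 95.21 g/mol
Mass of Cl = 2 × 35.45 = 70.90 g/mol
% Cl = 70.90/95.21 × 100 = 74.47%

74.47%


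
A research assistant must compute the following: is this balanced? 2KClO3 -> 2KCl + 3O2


Equation: 2KClO3 -> 2KCl + 3O2
Check atoms: Cl: 2=2, K: 2=2, O: 6=6
Balanced

Yes, balanced


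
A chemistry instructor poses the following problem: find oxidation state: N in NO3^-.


x + 3(-2) = -1, so x = +5
Oxidation number: +5

+5


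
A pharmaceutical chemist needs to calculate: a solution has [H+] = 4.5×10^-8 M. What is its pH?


pH = -log10([H+]) = -log10(4.5×10^-8)
= 8 - log10(4.5)
= 8 - 0.65
= 7.35

7.35


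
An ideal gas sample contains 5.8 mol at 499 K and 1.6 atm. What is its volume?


PV = nRT  (R = 0.08206 L·atm/(mol·K))
V = nRT/P = 5.8×0.08206×499/1.6
= 148.436 L

148.436 L


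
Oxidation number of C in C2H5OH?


2x + 6(+1) + (-2) = 0, so x = -2
Oxidation number: -2

-2


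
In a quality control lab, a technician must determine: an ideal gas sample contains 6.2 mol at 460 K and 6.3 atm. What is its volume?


PV = nRT  (R = 0.08206 L·atm/(mol·K))
V = nRT/P = 6.2×0.08206×460/6.3
= 37.148 L

37.148 L


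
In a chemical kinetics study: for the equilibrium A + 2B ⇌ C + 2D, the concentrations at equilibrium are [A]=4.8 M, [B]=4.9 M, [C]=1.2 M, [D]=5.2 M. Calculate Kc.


Kc = [C][D]^2/([A][B]^2)
= (1.2^1 × 5.2^2)/(4.8^1 × 4.9^2)
= 32.448/115.248
= 0.2815

0.2815


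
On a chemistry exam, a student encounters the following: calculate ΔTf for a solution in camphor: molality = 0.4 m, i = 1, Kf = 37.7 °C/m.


ΔTf = Kf × m × i
= 37.7 × 0.4 × 1
= 15.08 °C

15.08 °C


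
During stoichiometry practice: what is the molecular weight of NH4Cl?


M(NH4Cl) = 1×14.01 + 4×1.008 + 1×35.45
= 14.01 + 4.03 + 35.45
= 53.49 g/mol

53.49 g/mol


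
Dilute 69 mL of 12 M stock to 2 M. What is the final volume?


C1V1 = C2V2
12 × 69 = 2 × V2
V2 = 828/2 = 414.0 mL

414.0 mL


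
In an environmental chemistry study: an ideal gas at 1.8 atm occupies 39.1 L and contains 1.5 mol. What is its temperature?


PV = nRT  (R = 0.08206 L·atm/(mol·K))
T = PV/(nR) = 1.8×39.1/(1.5×0.08206)
= 70.38/0.123090
= 571.78 K

571.78 K


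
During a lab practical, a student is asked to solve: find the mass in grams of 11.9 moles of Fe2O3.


M(Fe2O3) = 159.7 g/mol
mass = n × M = 11.9 × 159.7 = 1900.43 g

1900.43 g


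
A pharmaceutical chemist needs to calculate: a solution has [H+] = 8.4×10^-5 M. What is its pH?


pH = -log10([H+]) = -log10(8.4×10^-5)
= 5 - log10(8.4)
= 5 - 0.92
= 4.08

4.08


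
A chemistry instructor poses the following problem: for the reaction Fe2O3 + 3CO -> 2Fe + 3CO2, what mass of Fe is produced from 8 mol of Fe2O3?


Mole ratio Fe:Fe2O3 = 2:1
n(Fe) = 8 × 2/1 = 16.000 mol
mass = 16.000 × 55.85 = 893.6 g

893.6 g


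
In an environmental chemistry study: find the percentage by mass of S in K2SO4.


M(K2SO4) = 2×39.1 + 1×32.07 + 4×16.0 = 174.27 g/mol
Mass of S = 1 × 32.07 = 32.07 g/mol
% S = 32.07/174.27 × 100 = 18.40%

18.40%


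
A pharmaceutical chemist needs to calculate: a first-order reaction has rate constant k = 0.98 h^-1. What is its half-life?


t½ = ln2/k = 0.693147/(0.98 h^-1)
= 0.7073 h

0.7073 h


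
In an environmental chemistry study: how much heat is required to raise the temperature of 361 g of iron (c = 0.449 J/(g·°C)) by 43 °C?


q = mcΔT = 361 × 0.449 × 43
= 6969.83 J

6969.83 J


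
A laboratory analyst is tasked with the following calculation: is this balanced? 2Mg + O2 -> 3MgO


Equation: 2Mg + O2 -> 3MgO
Check atoms: Mg: 2≠3, O: 2≠3
Not balanced

No, not balanced


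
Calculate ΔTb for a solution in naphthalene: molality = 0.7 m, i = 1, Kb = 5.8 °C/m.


ΔTb = Kb × m × i
= 5.8 × 0.7 × 1
= 4.06 °C

4.06 °C


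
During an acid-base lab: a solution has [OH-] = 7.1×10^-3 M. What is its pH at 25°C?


pOH = -log10([OH-]) = -log10(7.1×10^-3)
= 3 - log10(7.1) = 2.15
pH = 14 - pOH = 14 - 2.15 = 11.85

11.85


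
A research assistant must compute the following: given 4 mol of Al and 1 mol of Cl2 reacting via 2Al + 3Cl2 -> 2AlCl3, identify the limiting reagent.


Mole ratio available / coefficient:
  Al: 4/2 = 2.000
  Cl2: 1/3 = 0.333
Smaller ratio is limiting.

Cl2


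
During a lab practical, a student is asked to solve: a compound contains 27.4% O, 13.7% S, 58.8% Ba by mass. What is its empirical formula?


Assume 100 g sample. Moles of each element:
  O: 27.4/16.0 = 1.712 mol
  S: 13.7/32.07 = 0.427 mol
  Ba: 58.8/137.33 = 0.428 mol
Divide by smallest (0.427):
  O: 1.712/0.427 = 4.01
  S: 0.427/0.427 = 1.0
  Ba: 0.428/0.427 = 1.0
Empirical formula: BaSO4

BaSO4


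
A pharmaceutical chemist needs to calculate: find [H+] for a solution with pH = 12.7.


[H+] = 10^(-pH) = 10^(-12.7)
= 2.0×10^-13 M

2.0×10^-13 M


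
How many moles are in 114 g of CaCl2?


M(CaCl2) = 110.98 g/mol
n = mass/M = 114/110.98 = 1.0272 mol

1.0272 mol


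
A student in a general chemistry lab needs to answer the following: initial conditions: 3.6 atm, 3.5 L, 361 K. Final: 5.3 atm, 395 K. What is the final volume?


P1V1/T1 = P2V2/T2
V2 = P1V1T2/(T1P2)
= 3.6×3.5×395/(361×5.3)
= 2.601 L

2.601 L


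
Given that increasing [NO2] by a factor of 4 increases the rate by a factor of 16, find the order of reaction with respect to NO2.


rate ∝ [NO2]^n
4^n = 16 → n = 2
Order in NO2: 2

2


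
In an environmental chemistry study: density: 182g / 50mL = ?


ρ = mass/volume
= 182/50
= 3.64 g/mL

3.64 g/mL


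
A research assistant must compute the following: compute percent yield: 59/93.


% yield = actual/theoretical × 100
= 59/93 × 100
= 63.44%

63.44%


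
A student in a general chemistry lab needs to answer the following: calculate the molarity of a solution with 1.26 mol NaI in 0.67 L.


M = n/V = 1.26/0.67 = 1.881 mol/L

1.881 M


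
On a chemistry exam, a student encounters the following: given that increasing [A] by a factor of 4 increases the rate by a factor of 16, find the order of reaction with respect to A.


rate ∝ [A]^n
4^n = 16 → n = 2
Order in A: 2

2


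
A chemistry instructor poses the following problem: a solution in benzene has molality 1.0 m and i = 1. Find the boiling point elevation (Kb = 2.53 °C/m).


ΔTb = Kb × m × i
= 2.53 × 1.0 × 1
= 2.53 °C

2.53 °C


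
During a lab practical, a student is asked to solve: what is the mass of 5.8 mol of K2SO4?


M(K2SO4) = 174.27 g/mol
mass = n × M = 5.8 × 174.27 = 1010.77 g

1010.77 g


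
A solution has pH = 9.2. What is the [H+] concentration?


[H+] = 10^(-pH) = 10^(-9.2)
= 6.31×10^-10 M

6.31×10^-10 M


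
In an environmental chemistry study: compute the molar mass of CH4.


M(CH4) = 1×12.01 + 4×1.008
= 12.01 + 4.03
= 16.04 g/mol

16.04 g/mol


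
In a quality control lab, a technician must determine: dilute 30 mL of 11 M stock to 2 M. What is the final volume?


C1V1 = C2V2
11 × 30 = 2 × V2
V2 = 330/2 = 165.0 mL

165.0 mL


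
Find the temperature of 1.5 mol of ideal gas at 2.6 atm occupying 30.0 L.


PV = nRT  (R = 0.08206 L·atm/(mol·K))
T = PV/(nR) = 2.6×30.0/(1.5×0.08206)
= 78.00/0.123090
= 633.68 K

633.68 K


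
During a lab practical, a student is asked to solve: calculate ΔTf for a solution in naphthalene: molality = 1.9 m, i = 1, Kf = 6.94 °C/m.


ΔTf = Kf × m × i
= 6.94 × 1.9 × 1
= 13.186 °C

13.186 °C


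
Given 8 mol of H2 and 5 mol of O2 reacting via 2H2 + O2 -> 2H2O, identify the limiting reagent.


Mole ratio available / coefficient:
  H2: 8/2 = 4.000
  O2: 5/1 = 5.000
Smaller ratio is limiting.

H2


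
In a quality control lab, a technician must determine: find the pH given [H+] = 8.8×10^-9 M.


pH = -log10([H+]) = -log10(8.8×10^-9)
= 9 - log10(8.8)
= 9 - 0.94
= 8.06

8.06


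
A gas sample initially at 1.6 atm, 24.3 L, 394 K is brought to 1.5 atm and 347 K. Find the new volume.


P1V1/T1 = P2V2/T2
V2 = P1V1T2/(T1P2)
= 1.6×24.3×347/(394×1.5)
= 22.828 L

22.828 L


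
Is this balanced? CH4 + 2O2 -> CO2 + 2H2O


Equation: CH4 + 2O2 -> CO2 + 2H2O
Check atoms: C: 1=1, H: 4=4, O: 4=4
Balanced

Yes, balanced


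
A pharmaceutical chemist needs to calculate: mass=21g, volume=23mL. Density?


ρ = mass/volume
= 21/23
= 0.913 g/mL

0.913 g/mL


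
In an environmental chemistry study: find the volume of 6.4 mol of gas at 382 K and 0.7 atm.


PV = nRT  (R = 0.08206 L·atm/(mol·K))
V = nRT/P = 6.4×0.08206×382/0.7
= 286.6 L

286.6 L


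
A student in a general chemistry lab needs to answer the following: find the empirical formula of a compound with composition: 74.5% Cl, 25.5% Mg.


Assume 100 g sample. Moles of each element:
  Cl: 74.5/35.45 = 2.102 mol
  Mg: 25.5/24.31 = 1.049 mol
Divide by smallest (1.049):
  Cl: 2.102/1.049 = 2.0
  Mg: 1.049/1.049 = 1.0
Empirical formula: MgCl2

MgCl2


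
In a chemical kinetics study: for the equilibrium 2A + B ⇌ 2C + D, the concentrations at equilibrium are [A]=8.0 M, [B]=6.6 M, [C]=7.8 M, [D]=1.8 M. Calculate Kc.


Kc = [C]^2[D]/([A]^2[B])
= (7.8^2 × 1.8^1)/(8.0^2 × 6.6^1)
= 109.512/422.4
= 0.2593

0.2593


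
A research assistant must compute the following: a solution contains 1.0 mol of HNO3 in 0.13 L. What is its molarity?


M = n/V = 1.0/0.13 = 7.692 mol/L

7.692 M


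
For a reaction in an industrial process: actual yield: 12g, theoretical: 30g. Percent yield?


% yield = actual/theoretical × 100
= 12/30 × 100
= 40.0%

40.0%


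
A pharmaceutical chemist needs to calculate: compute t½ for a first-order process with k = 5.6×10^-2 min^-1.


t½ = ln2/k = 0.693147/(5.6×10^-2 min^-1)
= 12.38 min

12.38 min


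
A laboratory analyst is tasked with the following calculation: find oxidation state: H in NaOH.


H is +1 with nonmetals
Oxidation number: +1

+1


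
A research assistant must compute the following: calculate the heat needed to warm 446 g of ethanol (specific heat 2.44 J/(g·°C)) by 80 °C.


q = mcΔT = 446 × 2.44 × 80
= 87059.20 J

87059.20 J


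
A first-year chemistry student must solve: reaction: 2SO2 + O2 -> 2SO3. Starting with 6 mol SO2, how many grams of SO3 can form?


Mole ratio SO3:SO2 = 2:2
n(SO3) = 6 × 2/2 = 6.000 mol
mass = 6.000 × 80.07 = 480.42 g

480.42 g


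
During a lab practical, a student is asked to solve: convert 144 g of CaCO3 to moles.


M(CaCO3) = 100.09 g/mol
n = mass/M = 144/100.09 = 1.4387 mol

1.4387 mol


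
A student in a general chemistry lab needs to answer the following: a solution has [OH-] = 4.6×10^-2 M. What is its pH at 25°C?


pOH = -log10([OH-]) = -log10(4.6×10^-2)
= 2 - log10(4.6) = 1.34
pH = 14 - pOH = 14 - 1.34 = 12.66

12.66


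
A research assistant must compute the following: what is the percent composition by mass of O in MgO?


M(MgO) = 1×24.31 + 1×16.0 = 40.31 g/mol
Mass of O = 1 × 16.0 = 16.00 g/mol
% O = 16.00/40.31 × 100 = 39.69%

39.69%


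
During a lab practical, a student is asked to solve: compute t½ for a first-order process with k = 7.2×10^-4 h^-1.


t½ = ln2/k = 0.693147/(7.2×10^-4 h^-1)
= 962.7 h

962.7 h


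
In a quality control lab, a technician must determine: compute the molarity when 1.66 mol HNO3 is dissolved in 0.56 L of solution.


M = n/V = 1.66/0.56 = 2.964 mol/L

2.964 M


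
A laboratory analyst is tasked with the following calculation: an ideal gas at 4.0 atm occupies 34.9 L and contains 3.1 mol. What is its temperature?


PV = nRT  (R = 0.08206 L·atm/(mol·K))
T = PV/(nR) = 4.0×34.9/(3.1×0.08206)
= 139.60/0.254386
= 548.77 K

548.77 K


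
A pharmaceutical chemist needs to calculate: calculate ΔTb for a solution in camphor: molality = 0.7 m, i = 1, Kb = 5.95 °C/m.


ΔTb = Kb × m × i
= 5.95 × 0.7 × 1
= 4.165 °C

4.165 °C


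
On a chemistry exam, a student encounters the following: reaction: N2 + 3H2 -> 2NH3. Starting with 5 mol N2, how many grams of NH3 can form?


Mole ratio NH3:N2 = 2:1
n(NH3) = 5 × 2/1 = 10.000 mol
mass = 10.000 × 17.03 = 170.3 g

170.3 g


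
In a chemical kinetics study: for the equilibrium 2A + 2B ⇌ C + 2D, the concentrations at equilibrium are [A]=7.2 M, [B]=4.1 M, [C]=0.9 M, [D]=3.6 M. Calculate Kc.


Kc = [C][D]^2/([A]^2[B]^2)
= (0.9^1 × 3.6^2)/(7.2^2 × 4.1^2)
= 11.664/871.4304
= 0.01338

0.01338


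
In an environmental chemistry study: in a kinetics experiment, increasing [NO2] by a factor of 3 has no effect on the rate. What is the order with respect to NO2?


rate ∝ [NO2]^n
rate ∝ [NO2]^0
Order in NO2: 0

0


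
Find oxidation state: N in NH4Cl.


x + 4(+1) + (-1) = 0, so x = -3
Oxidation number: -3

-3


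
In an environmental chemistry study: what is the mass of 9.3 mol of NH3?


M(NH3) = 17.03 g/mol
mass = n × M = 9.3 × 17.03 = 158.38 g

158.38 g


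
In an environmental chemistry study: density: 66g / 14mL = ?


ρ = mass/volume
= 66/14
= 4.714 g/mL

4.714 g/mL


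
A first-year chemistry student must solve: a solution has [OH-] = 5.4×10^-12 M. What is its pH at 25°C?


pOH = -log10([OH-]) = -log10(5.4×10^-12)
= 12 - log10(5.4) = 11.27
pH = 14 - pOH = 14 - 11.27 = 2.73

2.73


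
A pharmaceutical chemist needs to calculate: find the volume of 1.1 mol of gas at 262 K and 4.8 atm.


PV = nRT  (R = 0.08206 L·atm/(mol·K))
V = nRT/P = 1.1×0.08206×262/4.8
= 4.927 L

4.927 L


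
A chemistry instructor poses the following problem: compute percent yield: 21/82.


% yield = actual/theoretical × 100
= 21/82 × 100
= 25.61%

25.61%


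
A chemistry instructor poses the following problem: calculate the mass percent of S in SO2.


M(SO2) = 1×32.07 + 2×16.0 = 64.07 g/mol
Mass of S = 1 × 32.07 = 32.07 g/mol
% S = 32.07/64.07 × 100 = 50.05%

50.05%


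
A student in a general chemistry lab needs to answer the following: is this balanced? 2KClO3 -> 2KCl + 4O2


Equation: 2KClO3 -> 2KCl + 4O2
Check atoms: Cl: 2=2, K: 2=2, O: 6≠8
Not balanced

No, not balanced


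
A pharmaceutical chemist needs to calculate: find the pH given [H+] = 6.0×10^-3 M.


pH = -log10([H+]) = -log10(6.0×10^-3)
= 3 - log10(6.0)
= 3 - 0.78
= 2.22

2.22


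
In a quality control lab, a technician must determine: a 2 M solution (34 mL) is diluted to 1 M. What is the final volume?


C1V1 = C2V2
2 × 34 = 1 × V2
V2 = 68/1 = 68.0 mL

68.0 mL


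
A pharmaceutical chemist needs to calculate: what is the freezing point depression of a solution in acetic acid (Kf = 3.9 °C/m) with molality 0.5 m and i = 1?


ΔTf = Kf × m × i
= 3.9 × 0.5 × 1
= 1.95 °C

1.95 °C


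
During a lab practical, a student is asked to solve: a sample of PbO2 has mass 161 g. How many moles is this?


M(PbO2) = 239.2 g/mol
n = mass/M = 161/239.2 = 0.6731 mol

0.6731 mol


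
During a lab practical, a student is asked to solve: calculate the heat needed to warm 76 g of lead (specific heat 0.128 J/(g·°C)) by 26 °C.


q = mcΔT = 76 × 0.128 × 26
= 252.93 J

252.93 J


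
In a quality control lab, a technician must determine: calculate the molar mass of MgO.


M(MgO) = 1×24.31 + 1×16.0
= 24.31 + 16.0
= 40.31 g/mol

40.31 g/mol


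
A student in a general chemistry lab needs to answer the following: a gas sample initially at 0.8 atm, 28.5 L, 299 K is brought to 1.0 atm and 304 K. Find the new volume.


P1V1/T1 = P2V2/T2
V2 = P1V1T2/(T1P2)
= 0.8×28.5×304/(299×1.0)
= 23.181 L

23.181 L


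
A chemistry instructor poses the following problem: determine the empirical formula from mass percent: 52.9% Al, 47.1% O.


Assume 100 g sample. Moles of each element:
  Al: 52.9/26.98 = 1.961 mol
  O: 47.1/16.0 = 2.944 mol
Divide by smallest (1.961):
  Al: 1.961/1.961 = 1.0
  O: 2.944/1.961 = 1.5
Multiply all ratios by 2 to obtain whole numbers.
Empirical formula: Al2O3

Al2O3


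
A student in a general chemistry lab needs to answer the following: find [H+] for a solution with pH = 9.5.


[H+] = 10^(-pH) = 10^(-9.5)
= 3.16×10^-10 M

3.16×10^-10 M


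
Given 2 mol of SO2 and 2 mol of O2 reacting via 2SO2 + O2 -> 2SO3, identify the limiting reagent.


Mole ratio available / coefficient:
  SO2: 2/2 = 1.000
  O2: 2/1 = 2.000
Smaller ratio is limiting.

SO2


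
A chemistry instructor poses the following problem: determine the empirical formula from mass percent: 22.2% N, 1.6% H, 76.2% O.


Assume 100 g sample. Moles of each element:
  N: 22.2/14.01 = 1.585 mol
  H: 1.6/1.008 = 1.587 mol
  O: 76.2/16.0 = 4.763 mol
Divide by smallest (1.585):
  N: 1.585/1.585 = 1.0
  H: 1.587/1.585 = 1.0
  O: 4.763/1.585 = 3.01
Empirical formula: HNO3

HNO3


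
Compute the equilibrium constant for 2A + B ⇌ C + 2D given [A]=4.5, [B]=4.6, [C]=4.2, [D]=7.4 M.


Kc = [C][D]^2/([A]^2[B])
= (4.2^1 × 7.4^2)/(4.5^2 × 4.6^1)
= 229.992/93.15
= 2.469

2.469


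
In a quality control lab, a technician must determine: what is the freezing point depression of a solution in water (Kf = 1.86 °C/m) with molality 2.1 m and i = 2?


ΔTf = Kf × m × i
= 1.86 × 2.1 × 2
= 7.812 °C

7.812 °C


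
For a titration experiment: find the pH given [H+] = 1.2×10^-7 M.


pH = -log10([H+]) = -log10(1.2×10^-7)
= 7 - log10(1.2)
= 7 - 0.08
= 6.92

6.92


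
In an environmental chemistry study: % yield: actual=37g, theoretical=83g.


% yield = actual/theoretical × 100
= 37/83 × 100
= 44.58%

44.58%


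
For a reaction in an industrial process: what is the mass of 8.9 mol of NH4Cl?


M(NH4Cl) = 53.49 g/mol
mass = n × M = 8.9 × 53.49 = 476.06 g

476.06 g


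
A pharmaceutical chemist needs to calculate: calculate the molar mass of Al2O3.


M(Al2O3) = 2×26.98 + 3×16.0
= 53.96 + 48.0
= 101.96 g/mol

101.96 g/mol


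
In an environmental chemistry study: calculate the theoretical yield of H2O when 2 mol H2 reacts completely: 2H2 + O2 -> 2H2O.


Mole ratio H2O:H2 = 2:2
n(H2O) = 2 × 2/2 = 2.000 mol
mass = 2.000 × 18.02 = 36.04 g

36.04 g


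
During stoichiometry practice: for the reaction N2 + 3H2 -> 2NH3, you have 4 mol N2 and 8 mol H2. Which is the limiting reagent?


Mole ratio available / coefficient:
  N2: 4/1 = 4.000
  H2: 8/3 = 2.667
Smaller ratio is limiting.

H2


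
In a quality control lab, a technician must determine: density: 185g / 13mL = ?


ρ = mass/volume
= 185/13
= 14.231 g/mL

14.231 g/mL


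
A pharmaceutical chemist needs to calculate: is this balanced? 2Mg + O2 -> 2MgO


Equation: 2Mg + O2 -> 2MgO
Check atoms: Mg: 2=2, O: 2=2
Balanced

Yes, balanced


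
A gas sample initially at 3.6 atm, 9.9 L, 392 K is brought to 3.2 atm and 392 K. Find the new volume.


P1V1/T1 = P2V2/T2
V2 = P1V1T2/(T1P2)
= 3.6×9.9×392/(392×3.2)
= 11.137 L

11.137 L


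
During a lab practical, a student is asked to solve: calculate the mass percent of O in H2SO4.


M(H2SO4) = 2×1.008 + 1×32.07 + 4×16.0 = 98.086 g/mol
Mass of O = 4 × 16.0 = 64.00 g/mol
% O = 64.00/98.086 × 100 = 65.25%

65.25%


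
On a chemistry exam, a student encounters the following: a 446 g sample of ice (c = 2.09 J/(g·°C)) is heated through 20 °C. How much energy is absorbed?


q = mcΔT = 446 × 2.09 × 20
= 18642.80 J

18642.80 J


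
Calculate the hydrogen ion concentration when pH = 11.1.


[H+] = 10^(-pH) = 10^(-11.1)
= 7.94×10^-12 M

7.94×10^-12 M


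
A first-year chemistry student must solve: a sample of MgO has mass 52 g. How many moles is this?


M(MgO) = 40.31 g/mol
n = mass/M = 52/40.31 = 1.29 mol

1.29 mol


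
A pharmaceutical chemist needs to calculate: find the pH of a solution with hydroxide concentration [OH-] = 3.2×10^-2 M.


pOH = -log10([OH-]) = -log10(3.2×10^-2)
= 2 - log10(3.2) = 1.49
pH = 14 - pOH = 14 - 1.49 = 12.51

12.51


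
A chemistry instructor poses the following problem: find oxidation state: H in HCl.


H is +1 with nonmetals
Oxidation number: +1

+1


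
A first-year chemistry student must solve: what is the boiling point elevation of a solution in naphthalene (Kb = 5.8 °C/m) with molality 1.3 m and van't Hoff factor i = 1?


ΔTb = Kb × m × i
= 5.8 × 1.3 × 1
= 7.54 °C

7.54 °C


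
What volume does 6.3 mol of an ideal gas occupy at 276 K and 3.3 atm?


PV = nRT  (R = 0.08206 L·atm/(mol·K))
V = nRT/P = 6.3×0.08206×276/3.3
= 43.238 L

43.238 L


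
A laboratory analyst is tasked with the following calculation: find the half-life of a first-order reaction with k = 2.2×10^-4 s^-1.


t½ = ln2/k = 0.693147/(2.2×10^-4 s^-1)
= 3151 s

3151 s


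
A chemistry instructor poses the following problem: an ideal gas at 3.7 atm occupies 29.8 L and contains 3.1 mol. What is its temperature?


PV = nRT  (R = 0.08206 L·atm/(mol·K))
T = PV/(nR) = 3.7×29.8/(3.1×0.08206)
= 110.26/0.254386
= 433.44 K

433.44 K


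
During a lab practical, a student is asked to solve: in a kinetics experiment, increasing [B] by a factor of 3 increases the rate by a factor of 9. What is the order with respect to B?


rate ∝ [B]^n
3^n = 9 → n = 2
Order in B: 2

2


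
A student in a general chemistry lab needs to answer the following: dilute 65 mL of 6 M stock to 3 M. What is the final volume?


C1V1 = C2V2
6 × 65 = 3 × V2
V2 = 390/3 = 130.0 mL

130.0 mL


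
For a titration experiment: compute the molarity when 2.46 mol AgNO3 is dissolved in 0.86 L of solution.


M = n/V = 2.46/0.86 = 2.860 mol/L

2.860 M


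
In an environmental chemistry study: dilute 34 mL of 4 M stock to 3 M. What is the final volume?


C1V1 = C2V2
4 × 34 = 3 × V2
V2 = 136/3 = 45.33 mL

45.33 mL


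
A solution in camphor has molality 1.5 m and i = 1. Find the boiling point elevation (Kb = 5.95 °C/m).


ΔTb = Kb × m × i
= 5.95 × 1.5 × 1
= 8.925 °C

8.925 °C


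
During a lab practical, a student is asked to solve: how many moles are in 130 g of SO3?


M(SO3) = 80.07 g/mol
n = mass/M = 130/80.07 = 1.6236 mol

1.6236 mol


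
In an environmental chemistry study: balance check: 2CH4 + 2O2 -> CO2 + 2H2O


Equation: 2CH4 + 2O2 -> CO2 + 2H2O
Check atoms: C: 2≠1, H: 8≠4, O: 4=4
Not balanced

No, not balanced


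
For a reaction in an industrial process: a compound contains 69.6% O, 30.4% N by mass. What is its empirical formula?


Assume 100 g sample. Moles of each element:
  O: 69.6/16.0 = 4.35 mol
  N: 30.4/14.01 = 2.17 mol
Divide by smallest (2.17):
  O: 4.35/2.17 = 2.0
  N: 2.17/2.17 = 1.0
Empirical formula: NO2

NO2


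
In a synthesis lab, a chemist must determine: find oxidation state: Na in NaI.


Group 1 metal: +1
Oxidation number: +1

+1


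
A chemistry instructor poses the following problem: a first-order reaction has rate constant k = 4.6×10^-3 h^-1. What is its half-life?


t½ = ln2/k = 0.693147/(4.6×10^-3 h^-1)
= 150.7 h

150.7 h


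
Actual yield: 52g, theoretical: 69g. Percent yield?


% yield = actual/theoretical × 100
= 52/69 × 100
= 75.36%

75.36%


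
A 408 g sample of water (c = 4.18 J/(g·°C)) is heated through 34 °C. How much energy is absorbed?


q = mcΔT = 408 × 4.18 × 34
= 57984.96 J

57984.96 J


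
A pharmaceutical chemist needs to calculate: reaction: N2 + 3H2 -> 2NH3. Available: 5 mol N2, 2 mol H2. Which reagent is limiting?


Mole ratio available / coefficient:
  N2: 5/1 = 5.000
  H2: 2/3 = 0.667
Smaller ratio is limiting.

H2


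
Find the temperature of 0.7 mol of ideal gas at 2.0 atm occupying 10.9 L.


PV = nRT  (R = 0.08206 L·atm/(mol·K))
T = PV/(nR) = 2.0×10.9/(0.7×0.08206)
= 21.80/0.057442
= 379.51 K

379.51 K


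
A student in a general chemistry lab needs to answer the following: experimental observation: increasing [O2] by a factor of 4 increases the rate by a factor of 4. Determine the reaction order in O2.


rate ∝ [O2]^n
4^n = 4 → n = 1
Order in O2: 1

1


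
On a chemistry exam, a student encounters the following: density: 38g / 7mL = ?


ρ = mass/volume
= 38/7
= 5.429 g/mL

5.429 g/mL


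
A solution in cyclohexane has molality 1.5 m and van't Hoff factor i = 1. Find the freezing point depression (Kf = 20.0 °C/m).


ΔTf = Kf × m × i
= 20.0 × 1.5 × 1
= 30.0 °C

30.0 °C


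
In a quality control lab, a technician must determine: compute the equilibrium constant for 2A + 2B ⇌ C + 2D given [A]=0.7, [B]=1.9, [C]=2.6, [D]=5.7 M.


Kc = [C][D]^2/([A]^2[B]^2)
= (2.6^1 × 5.7^2)/(0.7^2 × 1.9^2)
= 84.474/1.7689
= 47.76

47.76


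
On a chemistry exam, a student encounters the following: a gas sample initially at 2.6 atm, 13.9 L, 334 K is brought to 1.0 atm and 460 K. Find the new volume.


P1V1/T1 = P2V2/T2
V2 = P1V1T2/(T1P2)
= 2.6×13.9×460/(334×1.0)
= 49.774 L

49.774 L


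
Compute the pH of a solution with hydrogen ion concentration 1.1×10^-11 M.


pH = -log10([H+]) = -log10(1.1×10^-11)
= 11 - log10(1.1)
= 11 - 0.04
= 10.96

10.96


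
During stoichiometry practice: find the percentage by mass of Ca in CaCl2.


M(CaCl2) = 1×40.08 + 2×35.45 = 110.98 g/mol
Mass of Ca = 1 × 40.08 = 40.08 g/mol
% Ca = 40.08/110.98 × 100 = 36.11%

36.11%


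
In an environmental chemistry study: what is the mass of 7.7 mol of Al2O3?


M(Al2O3) = 101.96 g/mol
mass = n × M = 7.7 × 101.96 = 785.09 g

785.09 g


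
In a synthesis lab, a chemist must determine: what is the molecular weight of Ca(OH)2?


M(Ca(OH)2) = 1×40.08 + 2×16.0 + 2×1.008
= 40.08 + 32.0 + 2.02
= 74.1 g/mol

74.1 g/mol


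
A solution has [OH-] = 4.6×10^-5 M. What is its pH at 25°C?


pOH = -log10([OH-]) = -log10(4.6×10^-5)
= 5 - log10(4.6) = 4.34
pH = 14 - pOH = 14 - 4.34 = 9.66

9.66


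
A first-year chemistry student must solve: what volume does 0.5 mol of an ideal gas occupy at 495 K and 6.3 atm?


PV = nRT  (R = 0.08206 L·atm/(mol·K))
V = nRT/P = 0.5×0.08206×495/6.3
= 3.224 L

3.224 L


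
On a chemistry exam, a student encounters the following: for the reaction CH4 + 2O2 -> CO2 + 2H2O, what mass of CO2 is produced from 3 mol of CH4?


Mole ratio CO2:CH4 = 1:1
n(CO2) = 3 × 1/1 = 3.000 mol
mass = 3.000 × 44.01 = 132.03 g

132.03 g


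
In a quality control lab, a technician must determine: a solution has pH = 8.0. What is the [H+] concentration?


[H+] = 10^(-pH) = 10^(-8.0)
= 1.0×10^-8 M

1.0×10^-8 M


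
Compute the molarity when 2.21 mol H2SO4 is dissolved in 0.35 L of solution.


M = n/V = 2.21/0.35 = 6.314 mol/L

6.314 M


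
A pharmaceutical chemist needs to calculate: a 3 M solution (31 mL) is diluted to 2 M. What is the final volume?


C1V1 = C2V2
3 × 31 = 2 × V2
V2 = 93/2 = 46.5 mL

46.5 mL


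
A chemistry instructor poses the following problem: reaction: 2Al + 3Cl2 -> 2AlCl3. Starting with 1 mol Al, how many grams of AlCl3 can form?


Mole ratio AlCl3:Al = 2:2
n(AlCl3) = 1 × 2/2 = 1.000 mol
mass = 1.000 × 133.33 = 133.33 g

133.33 g


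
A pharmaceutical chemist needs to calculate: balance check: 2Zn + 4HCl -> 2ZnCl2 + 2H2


Equation: 2Zn + 4HCl -> 2ZnCl2 + 2H2
Check atoms: Cl: 4=4, H: 4=4, Zn: 2=2
Balanced

Yes, balanced


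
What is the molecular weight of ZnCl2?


M(ZnCl2) = 1×65.38 + 2×35.45
= 65.38 + 70.9
= 136.28 g/mol

136.28 g/mol


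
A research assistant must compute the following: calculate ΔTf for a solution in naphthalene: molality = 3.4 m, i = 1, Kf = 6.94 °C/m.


ΔTf = Kf × m × i
= 6.94 × 3.4 × 1
= 23.596 °C

23.596 °C


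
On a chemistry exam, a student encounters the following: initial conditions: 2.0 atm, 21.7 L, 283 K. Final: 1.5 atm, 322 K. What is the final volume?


P1V1/T1 = P2V2/T2
V2 = P1V1T2/(T1P2)
= 2.0×21.7×322/(283×1.5)
= 32.921 L

32.921 L


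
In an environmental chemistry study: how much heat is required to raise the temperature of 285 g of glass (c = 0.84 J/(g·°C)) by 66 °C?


q = mcΔT = 285 × 0.84 × 66
= 15800.40 J

15800.40 J


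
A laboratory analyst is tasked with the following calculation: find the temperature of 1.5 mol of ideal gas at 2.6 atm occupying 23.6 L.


PV = nRT  (R = 0.08206 L·atm/(mol·K))
T = PV/(nR) = 2.6×23.6/(1.5×0.08206)
= 61.36/0.123090
= 498.50 K

498.50 K


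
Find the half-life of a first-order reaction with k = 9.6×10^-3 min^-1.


t½ = ln2/k = 0.693147/(9.6×10^-3 min^-1)
= 72.20 min

72.20 min


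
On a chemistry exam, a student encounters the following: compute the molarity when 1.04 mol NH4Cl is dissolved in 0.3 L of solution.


M = n/V = 1.04/0.3 = 3.467 mol/L

3.467 M


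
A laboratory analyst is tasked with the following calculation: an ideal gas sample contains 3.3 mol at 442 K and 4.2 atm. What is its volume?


PV = nRT  (R = 0.08206 L·atm/(mol·K))
V = nRT/P = 3.3×0.08206×442/4.2
= 28.498 L

28.498 L


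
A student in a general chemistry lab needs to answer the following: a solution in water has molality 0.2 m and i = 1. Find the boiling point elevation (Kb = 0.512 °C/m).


ΔTb = Kb × m × i
= 0.512 × 0.2 × 1
= 0.1024 °C

0.1024 °C


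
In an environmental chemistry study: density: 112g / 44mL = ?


ρ = mass/volume
= 112/44
= 2.545 g/mL

2.545 g/mL


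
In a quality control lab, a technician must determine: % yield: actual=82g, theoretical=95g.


% yield = actual/theoretical × 100
= 82/95 × 100
= 86.32%

86.32%


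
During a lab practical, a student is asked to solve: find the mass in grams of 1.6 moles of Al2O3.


M(Al2O3) = 101.96 g/mol
mass = n × M = 1.6 × 101.96 = 163.14 g

163.14 g


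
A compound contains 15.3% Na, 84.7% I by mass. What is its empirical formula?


Assume 100 g sample. Moles of each element:
  Na: 15.3/22.99 = 0.666 mol
  I: 84.7/126.9 = 0.667 mol
Divide by smallest (0.666):
  Na: 0.666/0.666 = 1.0
  I: 0.667/0.666 = 1.0
Empirical formula: NaI

NaI


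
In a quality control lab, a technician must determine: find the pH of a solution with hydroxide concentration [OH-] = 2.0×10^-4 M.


pOH = -log10([OH-]) = -log10(2.0×10^-4)
= 4 - log10(2.0) = 3.7
pH = 14 - pOH = 14 - 3.7 = 10.3

10.3


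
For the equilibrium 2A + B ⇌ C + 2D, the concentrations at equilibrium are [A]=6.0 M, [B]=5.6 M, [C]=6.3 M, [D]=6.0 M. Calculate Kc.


Kc = [C][D]^2/([A]^2[B])
= (6.3^1 × 6.0^2)/(6.0^2 × 5.6^1)
= 226.8/201.6
= 1.125

1.125


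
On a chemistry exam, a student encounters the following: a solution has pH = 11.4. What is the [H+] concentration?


[H+] = 10^(-pH) = 10^(-11.4)
= 3.98×10^-12 M

3.98×10^-12 M


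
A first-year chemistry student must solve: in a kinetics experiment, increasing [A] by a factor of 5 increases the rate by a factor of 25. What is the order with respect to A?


rate ∝ [A]^n
5^n = 25 → n = 2
Order in A: 2

2


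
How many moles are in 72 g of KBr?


M(KBr) = 119.0 g/mol
n = mass/M = 72/119.0 = 0.605 mol

0.605 mol


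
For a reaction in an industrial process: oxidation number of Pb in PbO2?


x + 2(-2) = 0, so x = +4
Oxidation number: +4

+4


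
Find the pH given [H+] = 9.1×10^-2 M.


pH = -log10([H+]) = -log10(9.1×10^-2)
= 2 - log10(9.1)
= 2 - 0.96
= 1.04

1.04


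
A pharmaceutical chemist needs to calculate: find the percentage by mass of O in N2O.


M(N2O) = 2×14.01 + 1×16.0 = 44.02 g/mol
Mass of O = 1 × 16.0 = 16.00 g/mol
% O = 16.00/44.02 × 100 = 36.35%

36.35%


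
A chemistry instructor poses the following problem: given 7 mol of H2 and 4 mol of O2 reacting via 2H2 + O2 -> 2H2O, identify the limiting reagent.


Mole ratio available / coefficient:
  H2: 7/2 = 3.500
  O2: 4/1 = 4.000
Smaller ratio is limiting.

H2


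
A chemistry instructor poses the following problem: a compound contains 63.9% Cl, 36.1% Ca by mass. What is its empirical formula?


Assume 100 g sample. Moles of each element:
  Cl: 63.9/35.45 = 1.803 mol
  Ca: 36.1/40.08 = 0.901 mol
Divide by smallest (0.901):
  Cl: 1.803/0.901 = 2.0
  Ca: 0.901/0.901 = 1.0
Empirical formula: CaCl2

CaCl2


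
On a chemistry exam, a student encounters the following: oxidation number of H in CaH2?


H with a metal (hydride): -1
Oxidation number: -1

-1


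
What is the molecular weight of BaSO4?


M(BaSO4) = 1×137.33 + 1×32.07 + 4×16.0
= 137.33 + 32.07 + 64.0
= 233.4 g/mol

233.4 g/mol


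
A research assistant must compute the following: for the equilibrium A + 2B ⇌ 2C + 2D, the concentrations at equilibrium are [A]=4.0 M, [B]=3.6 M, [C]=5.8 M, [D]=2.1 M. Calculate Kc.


Kc = [C]^2[D]^2/([A][B]^2)
= (5.8^2 × 2.1^2)/(4.0^1 × 3.6^2)
= 148.3524/51.84
= 2.862

2.862


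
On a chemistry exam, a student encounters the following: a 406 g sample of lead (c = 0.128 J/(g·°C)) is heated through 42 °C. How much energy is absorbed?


q = mcΔT = 406 × 0.128 × 42
= 2182.66 J

2182.66 J


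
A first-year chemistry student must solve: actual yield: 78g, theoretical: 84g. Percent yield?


% yield = actual/theoretical × 100
= 78/84 × 100
= 92.86%

92.86%


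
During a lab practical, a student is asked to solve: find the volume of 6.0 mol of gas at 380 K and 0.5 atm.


PV = nRT  (R = 0.08206 L·atm/(mol·K))
V = nRT/P = 6.0×0.08206×380/0.5
= 374.194 L

374.194 L


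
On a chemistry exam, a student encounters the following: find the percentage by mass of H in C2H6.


M(C2H6) = 2×12.01 + 6×1.008 = 30.068 g/mol
Mass of H = 6 × 1.008 = 6.048 g/mol
% H = 6.048/30.068 × 100 = 20.11%

20.11%


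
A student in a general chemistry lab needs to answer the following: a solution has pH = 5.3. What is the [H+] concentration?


[H+] = 10^(-pH) = 10^(-5.3)
= 5.01×10^-6 M

5.01×10^-6 M


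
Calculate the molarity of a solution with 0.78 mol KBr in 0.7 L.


M = n/V = 0.78/0.7 = 1.114 mol/L

1.114 M


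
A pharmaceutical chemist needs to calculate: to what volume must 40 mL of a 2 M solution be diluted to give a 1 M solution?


C1V1 = C2V2
2 × 40 = 1 × V2
V2 = 80/1 = 80.0 mL

80.0 mL
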